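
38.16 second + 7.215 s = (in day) 0.0005252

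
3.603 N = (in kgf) 0.3674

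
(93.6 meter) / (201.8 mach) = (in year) 4.319e-11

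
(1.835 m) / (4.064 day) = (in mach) 1.535e-08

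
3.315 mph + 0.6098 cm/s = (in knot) 2.893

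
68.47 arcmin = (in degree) 1.141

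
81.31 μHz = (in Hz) 8.131e-05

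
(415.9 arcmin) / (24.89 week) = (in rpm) 7.674e-08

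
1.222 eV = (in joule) 1.958e-19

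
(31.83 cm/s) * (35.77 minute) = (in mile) 0.4245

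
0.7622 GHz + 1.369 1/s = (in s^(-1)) 7.622e+08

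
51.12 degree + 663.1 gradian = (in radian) 11.31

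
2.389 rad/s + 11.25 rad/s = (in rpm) 130.2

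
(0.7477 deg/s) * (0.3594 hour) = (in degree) 967.4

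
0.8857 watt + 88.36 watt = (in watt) 89.25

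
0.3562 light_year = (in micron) 3.37e+21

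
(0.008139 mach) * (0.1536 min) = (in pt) 7.24e+04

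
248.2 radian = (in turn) 39.5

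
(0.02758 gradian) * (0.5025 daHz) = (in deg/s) 0.1247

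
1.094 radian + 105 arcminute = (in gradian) 71.59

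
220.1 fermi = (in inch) 8.665e-12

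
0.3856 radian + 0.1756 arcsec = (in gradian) 24.55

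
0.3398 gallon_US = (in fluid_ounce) 43.49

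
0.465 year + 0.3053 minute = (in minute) 2.444e+05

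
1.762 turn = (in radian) 11.07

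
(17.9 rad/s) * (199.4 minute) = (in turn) 3.408e+04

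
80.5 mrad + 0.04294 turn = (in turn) 0.05575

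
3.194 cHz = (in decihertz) 0.3194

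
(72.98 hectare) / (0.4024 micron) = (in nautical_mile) 9.793e+08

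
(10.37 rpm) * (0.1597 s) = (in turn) 0.0276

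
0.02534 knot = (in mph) 0.02916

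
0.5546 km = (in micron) 5.546e+08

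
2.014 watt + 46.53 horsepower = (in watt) 3.47e+04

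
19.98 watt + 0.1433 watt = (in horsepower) 0.02699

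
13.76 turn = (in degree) 4954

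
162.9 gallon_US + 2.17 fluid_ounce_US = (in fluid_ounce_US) 2.085e+04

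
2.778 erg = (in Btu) 2.633e-10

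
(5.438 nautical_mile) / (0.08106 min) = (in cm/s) 2.071e+05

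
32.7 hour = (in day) 1.363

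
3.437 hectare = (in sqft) 3.7e+05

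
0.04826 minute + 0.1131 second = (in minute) 0.05015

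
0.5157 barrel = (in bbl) 0.5157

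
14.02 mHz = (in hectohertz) 0.0001402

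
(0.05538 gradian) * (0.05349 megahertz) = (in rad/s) 46.53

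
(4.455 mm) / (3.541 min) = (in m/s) 2.097e-05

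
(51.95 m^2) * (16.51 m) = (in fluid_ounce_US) 2.9e+07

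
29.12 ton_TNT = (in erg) 1.218e+18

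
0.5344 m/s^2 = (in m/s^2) 0.5344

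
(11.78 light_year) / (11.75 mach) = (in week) 4.606e+07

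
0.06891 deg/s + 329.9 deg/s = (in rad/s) 5.759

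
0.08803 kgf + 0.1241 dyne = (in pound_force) 0.1941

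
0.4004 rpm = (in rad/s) 0.04193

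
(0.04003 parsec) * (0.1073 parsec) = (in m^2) 4.09e+30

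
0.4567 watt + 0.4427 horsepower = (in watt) 330.6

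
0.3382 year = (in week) 17.63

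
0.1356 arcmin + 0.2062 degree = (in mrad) 3.638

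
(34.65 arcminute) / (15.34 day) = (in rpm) 7.262e-08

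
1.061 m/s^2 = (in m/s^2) 1.061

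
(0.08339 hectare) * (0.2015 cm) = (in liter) 1680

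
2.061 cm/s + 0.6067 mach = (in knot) 401.6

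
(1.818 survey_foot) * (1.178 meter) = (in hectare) 6.528e-05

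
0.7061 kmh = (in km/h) 0.7061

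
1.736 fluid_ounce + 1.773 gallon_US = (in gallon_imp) 1.488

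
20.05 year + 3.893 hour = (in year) 20.05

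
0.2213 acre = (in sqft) 9640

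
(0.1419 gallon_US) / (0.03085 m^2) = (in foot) 0.05712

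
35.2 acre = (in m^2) 1.424e+05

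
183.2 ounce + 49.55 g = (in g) 5243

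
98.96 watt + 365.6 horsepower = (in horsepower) 365.7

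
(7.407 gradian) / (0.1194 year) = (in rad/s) 3.09e-08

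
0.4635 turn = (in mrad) 2912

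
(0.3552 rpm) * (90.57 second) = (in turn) 0.5362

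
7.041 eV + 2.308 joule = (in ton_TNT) 5.516e-10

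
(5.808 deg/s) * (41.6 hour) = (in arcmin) 5.219e+07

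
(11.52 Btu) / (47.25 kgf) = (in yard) 28.69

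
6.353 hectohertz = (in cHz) 6.353e+04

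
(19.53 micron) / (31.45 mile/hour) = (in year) 4.405e-14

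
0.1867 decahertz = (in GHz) 1.867e-09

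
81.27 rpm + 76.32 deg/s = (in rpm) 93.99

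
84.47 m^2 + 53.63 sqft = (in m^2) 89.45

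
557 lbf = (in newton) 2478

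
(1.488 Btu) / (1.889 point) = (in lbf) 5.296e+05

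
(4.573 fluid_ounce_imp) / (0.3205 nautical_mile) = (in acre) 5.409e-11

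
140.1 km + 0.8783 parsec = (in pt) 7.682e+19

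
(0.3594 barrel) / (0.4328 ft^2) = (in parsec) 4.605e-17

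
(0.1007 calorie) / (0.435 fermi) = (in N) 9.686e+14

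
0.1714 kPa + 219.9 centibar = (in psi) 31.92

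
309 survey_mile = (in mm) 4.973e+08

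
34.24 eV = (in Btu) 5.2e-21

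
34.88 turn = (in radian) 219.2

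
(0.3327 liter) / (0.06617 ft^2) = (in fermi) 5.412e+13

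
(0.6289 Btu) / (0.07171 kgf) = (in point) 2.675e+06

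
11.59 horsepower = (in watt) 8643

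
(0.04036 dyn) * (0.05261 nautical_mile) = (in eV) 2.454e+14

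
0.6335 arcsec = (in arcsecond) 0.6335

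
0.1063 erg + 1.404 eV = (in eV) 6.635e+10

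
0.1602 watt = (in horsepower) 0.0002148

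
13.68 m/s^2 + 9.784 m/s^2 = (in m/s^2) 23.46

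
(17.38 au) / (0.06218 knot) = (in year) 2.577e+06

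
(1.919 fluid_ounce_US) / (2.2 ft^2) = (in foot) 0.000911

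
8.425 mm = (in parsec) 2.73e-19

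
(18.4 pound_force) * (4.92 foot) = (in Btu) 0.1163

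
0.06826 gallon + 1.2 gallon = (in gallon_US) 1.268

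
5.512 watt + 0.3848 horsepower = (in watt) 292.5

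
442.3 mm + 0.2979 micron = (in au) 2.957e-12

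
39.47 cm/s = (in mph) 0.8829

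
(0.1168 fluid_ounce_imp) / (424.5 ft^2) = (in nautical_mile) 4.544e-11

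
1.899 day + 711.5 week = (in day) 4982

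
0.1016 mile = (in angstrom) 1.635e+12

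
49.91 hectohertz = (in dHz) 4.991e+04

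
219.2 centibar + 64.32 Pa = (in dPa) 2.193e+06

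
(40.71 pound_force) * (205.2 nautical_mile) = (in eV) 4.295e+26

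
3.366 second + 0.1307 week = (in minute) 1318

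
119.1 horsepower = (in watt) 8.881e+04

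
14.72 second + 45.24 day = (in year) 0.1239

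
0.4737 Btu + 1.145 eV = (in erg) 4.998e+09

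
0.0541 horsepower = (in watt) 40.34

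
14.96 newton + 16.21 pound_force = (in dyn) 8.707e+06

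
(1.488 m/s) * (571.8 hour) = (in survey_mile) 1903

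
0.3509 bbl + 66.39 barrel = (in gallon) 2803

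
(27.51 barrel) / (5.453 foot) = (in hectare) 0.0002631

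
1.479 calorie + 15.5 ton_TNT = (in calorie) 1.55e+10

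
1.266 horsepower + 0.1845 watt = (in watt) 944.2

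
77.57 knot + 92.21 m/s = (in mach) 0.388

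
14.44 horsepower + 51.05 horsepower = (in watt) 4.884e+04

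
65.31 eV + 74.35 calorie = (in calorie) 74.35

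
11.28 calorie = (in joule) 47.2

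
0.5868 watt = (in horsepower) 0.0007869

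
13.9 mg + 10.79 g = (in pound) 0.02382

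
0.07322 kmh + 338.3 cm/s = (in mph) 7.613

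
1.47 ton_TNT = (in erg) 6.15e+16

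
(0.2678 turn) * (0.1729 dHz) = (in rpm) 0.2778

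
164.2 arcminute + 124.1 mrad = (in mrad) 171.9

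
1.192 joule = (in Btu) 0.00113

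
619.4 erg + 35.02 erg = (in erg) 654.4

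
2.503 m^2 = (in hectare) 0.0002503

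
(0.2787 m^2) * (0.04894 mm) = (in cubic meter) 1.364e-05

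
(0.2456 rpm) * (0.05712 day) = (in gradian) 8081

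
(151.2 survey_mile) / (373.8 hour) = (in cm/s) 18.08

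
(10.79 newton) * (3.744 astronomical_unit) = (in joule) 6.043e+12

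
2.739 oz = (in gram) 77.65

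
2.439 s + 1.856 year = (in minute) 9.755e+05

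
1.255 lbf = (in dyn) 5.583e+05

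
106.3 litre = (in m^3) 0.1063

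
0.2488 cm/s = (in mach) 7.307e-06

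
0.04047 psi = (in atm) 0.002754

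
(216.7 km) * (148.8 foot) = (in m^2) 9.828e+06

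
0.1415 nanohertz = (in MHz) 1.415e-16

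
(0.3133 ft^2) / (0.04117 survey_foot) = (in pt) 6575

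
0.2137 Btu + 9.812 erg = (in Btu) 0.2137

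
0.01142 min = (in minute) 0.01142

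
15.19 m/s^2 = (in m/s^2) 15.19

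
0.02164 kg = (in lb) 0.04771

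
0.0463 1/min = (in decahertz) 7.717e-05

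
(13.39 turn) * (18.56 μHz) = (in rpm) 0.01491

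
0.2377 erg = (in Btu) 2.253e-11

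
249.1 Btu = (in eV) 1.64e+24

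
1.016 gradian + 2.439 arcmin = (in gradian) 1.061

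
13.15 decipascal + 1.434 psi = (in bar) 0.09888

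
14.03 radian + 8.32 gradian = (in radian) 14.16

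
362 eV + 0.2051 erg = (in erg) 0.2051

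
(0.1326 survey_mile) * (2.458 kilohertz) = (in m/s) 5.245e+05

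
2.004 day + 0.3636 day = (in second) 2.046e+05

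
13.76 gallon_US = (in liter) 52.09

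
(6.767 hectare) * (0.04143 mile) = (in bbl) 2.838e+07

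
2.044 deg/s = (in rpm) 0.3407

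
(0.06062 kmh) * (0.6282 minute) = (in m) 0.6347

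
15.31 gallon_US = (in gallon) 15.31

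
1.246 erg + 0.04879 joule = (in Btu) 4.624e-05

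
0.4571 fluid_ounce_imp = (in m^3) 1.299e-05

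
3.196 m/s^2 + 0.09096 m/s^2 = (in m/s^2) 3.287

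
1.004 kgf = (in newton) 9.846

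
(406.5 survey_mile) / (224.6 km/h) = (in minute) 174.8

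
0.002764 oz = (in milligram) 78.36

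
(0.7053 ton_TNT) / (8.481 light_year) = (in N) 3.678e-08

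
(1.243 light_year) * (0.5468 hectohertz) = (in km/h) 2.315e+18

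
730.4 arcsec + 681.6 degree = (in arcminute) 4.091e+04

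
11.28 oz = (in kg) 0.3198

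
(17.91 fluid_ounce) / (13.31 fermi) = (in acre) 9.833e+06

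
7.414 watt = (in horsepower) 0.009942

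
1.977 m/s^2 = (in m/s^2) 1.977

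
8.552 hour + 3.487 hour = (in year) 0.001374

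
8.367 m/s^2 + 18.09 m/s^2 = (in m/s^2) 26.46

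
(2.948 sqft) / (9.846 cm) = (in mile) 0.001728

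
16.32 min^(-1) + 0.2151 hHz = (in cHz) 2178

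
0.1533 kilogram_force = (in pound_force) 0.338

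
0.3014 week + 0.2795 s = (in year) 0.00578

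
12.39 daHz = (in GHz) 1.239e-07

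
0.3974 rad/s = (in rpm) 3.795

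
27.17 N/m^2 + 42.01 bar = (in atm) 41.46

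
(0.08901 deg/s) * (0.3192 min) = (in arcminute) 102.3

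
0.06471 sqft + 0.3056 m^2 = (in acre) 7.7e-05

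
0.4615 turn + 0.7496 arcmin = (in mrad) 2900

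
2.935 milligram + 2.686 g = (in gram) 2.689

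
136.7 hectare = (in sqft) 1.471e+07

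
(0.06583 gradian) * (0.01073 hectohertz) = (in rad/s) 0.00111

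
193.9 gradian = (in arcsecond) 6.282e+05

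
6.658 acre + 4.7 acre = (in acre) 11.36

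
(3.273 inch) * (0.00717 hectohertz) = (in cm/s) 5.961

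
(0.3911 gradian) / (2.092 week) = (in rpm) 4.637e-08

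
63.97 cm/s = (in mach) 0.001879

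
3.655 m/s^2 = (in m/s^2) 3.655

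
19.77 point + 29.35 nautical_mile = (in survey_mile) 33.78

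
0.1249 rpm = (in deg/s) 0.7494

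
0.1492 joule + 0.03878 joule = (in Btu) 0.0001782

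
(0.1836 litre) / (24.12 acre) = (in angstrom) 18.81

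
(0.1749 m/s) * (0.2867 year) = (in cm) 1.581e+08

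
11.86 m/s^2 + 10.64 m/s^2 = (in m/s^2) 22.5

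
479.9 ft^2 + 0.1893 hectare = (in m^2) 1938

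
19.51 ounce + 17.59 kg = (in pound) 40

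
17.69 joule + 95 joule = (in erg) 1.127e+09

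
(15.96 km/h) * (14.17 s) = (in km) 0.06282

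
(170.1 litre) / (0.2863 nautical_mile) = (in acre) 7.927e-08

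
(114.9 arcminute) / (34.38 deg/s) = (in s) 0.0557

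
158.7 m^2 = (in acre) 0.03922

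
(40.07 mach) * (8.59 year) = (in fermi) 3.696e+27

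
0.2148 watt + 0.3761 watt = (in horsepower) 0.0007924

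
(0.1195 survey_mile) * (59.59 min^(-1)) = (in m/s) 191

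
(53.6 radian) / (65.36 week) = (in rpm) 1.295e-05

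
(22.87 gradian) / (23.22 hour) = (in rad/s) 4.298e-06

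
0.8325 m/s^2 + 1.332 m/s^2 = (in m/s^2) 2.165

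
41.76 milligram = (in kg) 4.176e-05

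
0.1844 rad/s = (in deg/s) 10.57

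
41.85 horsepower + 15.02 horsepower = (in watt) 4.241e+04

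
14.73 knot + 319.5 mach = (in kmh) 3.917e+05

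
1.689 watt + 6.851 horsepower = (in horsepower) 6.853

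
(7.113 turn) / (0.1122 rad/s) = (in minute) 6.639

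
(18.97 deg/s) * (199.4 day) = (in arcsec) 1.177e+12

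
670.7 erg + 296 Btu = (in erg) 3.123e+12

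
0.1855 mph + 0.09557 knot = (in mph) 0.2955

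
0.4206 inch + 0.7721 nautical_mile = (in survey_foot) 4691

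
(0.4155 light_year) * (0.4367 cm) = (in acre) 4.242e+09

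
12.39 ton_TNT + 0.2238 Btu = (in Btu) 4.913e+07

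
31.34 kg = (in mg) 3.134e+07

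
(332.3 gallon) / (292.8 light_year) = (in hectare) 4.541e-23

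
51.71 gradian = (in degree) 46.54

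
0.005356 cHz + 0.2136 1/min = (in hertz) 0.003614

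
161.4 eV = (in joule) 2.586e-17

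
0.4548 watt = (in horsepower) 0.0006099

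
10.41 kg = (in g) 1.041e+04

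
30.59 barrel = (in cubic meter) 4.863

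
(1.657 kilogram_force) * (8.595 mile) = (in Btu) 213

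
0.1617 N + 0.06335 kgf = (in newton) 0.783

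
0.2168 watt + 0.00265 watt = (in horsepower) 0.0002943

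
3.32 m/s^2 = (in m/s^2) 3.32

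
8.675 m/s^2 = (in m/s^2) 8.675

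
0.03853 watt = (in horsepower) 5.167e-05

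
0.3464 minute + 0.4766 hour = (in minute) 28.94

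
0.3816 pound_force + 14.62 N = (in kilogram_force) 1.664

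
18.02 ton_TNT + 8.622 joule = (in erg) 7.54e+17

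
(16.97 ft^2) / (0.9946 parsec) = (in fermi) 0.05137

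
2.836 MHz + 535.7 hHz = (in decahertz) 2.89e+05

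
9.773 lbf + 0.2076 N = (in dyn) 4.368e+06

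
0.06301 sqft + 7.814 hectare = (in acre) 19.31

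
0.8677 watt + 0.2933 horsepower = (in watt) 219.6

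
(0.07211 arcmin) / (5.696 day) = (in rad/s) 4.262e-11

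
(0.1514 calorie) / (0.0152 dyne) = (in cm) 4.167e+08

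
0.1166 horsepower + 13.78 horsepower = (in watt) 1.036e+04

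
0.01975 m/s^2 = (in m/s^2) 0.01975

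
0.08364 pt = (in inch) 0.001162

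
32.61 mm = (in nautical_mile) 1.761e-05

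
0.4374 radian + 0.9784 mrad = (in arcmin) 1507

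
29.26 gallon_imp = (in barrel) 0.8367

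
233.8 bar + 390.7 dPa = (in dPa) 2.338e+08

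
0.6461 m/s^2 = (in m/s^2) 0.6461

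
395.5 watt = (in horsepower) 0.5304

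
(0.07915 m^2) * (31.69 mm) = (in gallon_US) 0.6626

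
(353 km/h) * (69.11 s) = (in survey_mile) 4.211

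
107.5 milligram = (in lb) 0.000237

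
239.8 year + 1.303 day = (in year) 239.8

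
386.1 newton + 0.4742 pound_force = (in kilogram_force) 39.59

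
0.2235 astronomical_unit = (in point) 9.478e+13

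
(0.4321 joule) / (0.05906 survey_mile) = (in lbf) 0.001022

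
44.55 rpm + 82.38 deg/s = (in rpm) 58.28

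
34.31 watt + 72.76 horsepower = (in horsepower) 72.81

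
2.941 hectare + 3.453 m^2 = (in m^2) 2.941e+04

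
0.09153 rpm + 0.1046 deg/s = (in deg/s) 0.6538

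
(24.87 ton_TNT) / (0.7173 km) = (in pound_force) 3.261e+07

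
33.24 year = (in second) 1.048e+09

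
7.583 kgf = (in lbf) 16.72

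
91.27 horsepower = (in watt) 6.806e+04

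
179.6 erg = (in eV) 1.121e+14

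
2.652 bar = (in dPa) 2.652e+06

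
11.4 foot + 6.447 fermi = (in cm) 347.5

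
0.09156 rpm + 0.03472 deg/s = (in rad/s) 0.01019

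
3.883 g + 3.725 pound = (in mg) 1.694e+06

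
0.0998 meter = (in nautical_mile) 5.389e-05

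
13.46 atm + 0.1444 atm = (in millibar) 1.378e+04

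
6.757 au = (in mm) 1.011e+15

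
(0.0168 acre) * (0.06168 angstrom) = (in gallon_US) 1.108e-07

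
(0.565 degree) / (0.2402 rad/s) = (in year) 1.302e-09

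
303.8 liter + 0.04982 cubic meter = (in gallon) 93.42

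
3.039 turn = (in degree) 1094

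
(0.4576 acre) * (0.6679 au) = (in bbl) 1.164e+15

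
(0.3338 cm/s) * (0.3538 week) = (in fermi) 7.143e+17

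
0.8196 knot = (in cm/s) 42.16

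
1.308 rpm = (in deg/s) 7.848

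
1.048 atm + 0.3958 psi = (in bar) 1.089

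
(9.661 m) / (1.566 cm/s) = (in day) 0.00714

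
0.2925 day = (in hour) 7.02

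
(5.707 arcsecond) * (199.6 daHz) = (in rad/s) 0.05523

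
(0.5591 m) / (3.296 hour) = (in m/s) 4.712e-05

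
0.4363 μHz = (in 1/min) 2.618e-05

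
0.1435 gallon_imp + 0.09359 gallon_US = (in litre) 1.007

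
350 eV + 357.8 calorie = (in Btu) 1.419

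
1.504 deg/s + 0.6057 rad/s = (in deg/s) 36.21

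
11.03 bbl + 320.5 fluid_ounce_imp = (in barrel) 11.09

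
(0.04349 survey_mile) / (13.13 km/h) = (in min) 0.3198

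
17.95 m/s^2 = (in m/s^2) 17.95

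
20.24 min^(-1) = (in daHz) 0.03373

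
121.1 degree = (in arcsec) 4.36e+05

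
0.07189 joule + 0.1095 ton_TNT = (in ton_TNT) 0.1095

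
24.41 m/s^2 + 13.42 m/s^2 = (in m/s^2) 37.83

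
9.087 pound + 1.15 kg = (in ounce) 186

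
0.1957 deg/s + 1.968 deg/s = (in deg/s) 2.164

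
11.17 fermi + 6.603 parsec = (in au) 1.362e+06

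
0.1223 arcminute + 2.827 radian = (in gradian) 180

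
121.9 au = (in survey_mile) 1.133e+10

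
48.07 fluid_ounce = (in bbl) 0.008942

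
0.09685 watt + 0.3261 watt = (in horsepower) 0.0005672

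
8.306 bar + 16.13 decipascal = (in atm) 8.197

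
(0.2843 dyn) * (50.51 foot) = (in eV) 2.732e+14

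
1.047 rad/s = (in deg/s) 59.99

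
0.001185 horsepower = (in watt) 0.8837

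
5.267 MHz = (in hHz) 5.267e+04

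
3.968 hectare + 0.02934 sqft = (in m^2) 3.968e+04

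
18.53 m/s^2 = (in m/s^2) 18.53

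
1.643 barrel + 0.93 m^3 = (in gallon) 314.7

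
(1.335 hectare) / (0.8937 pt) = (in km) 4.234e+04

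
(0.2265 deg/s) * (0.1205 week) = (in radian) 288.1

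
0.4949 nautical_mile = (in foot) 3007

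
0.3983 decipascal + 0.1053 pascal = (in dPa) 1.451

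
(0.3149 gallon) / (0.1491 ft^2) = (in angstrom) 8.606e+08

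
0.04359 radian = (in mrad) 43.59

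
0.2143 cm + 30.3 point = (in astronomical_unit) 8.578e-14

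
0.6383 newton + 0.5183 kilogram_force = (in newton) 5.721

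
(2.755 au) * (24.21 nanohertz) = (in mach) 29.3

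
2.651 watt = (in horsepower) 0.003555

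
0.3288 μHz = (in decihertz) 3.288e-06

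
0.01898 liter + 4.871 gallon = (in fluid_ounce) 624.1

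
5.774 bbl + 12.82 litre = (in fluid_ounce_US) 3.147e+04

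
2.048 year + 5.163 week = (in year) 2.147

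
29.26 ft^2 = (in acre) 0.0006717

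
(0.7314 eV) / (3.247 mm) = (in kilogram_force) 3.68e-18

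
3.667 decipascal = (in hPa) 0.003667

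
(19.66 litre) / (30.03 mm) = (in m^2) 0.6547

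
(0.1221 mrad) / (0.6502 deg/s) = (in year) 3.412e-10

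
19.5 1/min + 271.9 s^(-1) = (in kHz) 0.2722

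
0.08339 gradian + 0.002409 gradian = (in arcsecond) 278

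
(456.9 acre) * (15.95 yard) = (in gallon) 7.124e+09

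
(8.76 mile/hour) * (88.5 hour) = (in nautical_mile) 673.7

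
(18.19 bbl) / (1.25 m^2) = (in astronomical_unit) 1.547e-11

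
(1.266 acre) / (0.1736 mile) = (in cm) 1834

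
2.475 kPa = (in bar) 0.02475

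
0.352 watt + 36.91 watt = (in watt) 37.26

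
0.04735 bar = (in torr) 35.52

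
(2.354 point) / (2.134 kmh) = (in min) 2.335e-05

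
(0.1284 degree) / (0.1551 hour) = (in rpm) 3.833e-05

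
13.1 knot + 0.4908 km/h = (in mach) 0.02019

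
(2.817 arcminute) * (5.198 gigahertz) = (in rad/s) 4.259e+06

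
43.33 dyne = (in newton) 0.0004333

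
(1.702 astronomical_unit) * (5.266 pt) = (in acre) 1.169e+05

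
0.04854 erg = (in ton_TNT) 1.16e-18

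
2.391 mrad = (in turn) 0.0003805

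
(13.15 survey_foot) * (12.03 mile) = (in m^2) 7.76e+04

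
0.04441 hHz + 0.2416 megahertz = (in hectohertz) 2416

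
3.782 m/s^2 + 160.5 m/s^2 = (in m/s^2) 164.3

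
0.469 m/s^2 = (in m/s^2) 0.469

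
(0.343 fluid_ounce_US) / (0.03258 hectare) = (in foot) 1.021e-07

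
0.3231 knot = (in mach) 0.0004882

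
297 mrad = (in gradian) 18.91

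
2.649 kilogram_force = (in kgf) 2.649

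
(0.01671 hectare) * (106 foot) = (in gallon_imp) 1.188e+06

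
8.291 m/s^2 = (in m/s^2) 8.291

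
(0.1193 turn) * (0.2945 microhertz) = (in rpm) 2.108e-06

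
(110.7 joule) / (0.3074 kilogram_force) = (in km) 0.03672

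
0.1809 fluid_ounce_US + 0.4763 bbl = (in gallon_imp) 16.66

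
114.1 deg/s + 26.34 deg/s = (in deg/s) 140.4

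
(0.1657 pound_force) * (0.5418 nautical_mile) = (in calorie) 176.8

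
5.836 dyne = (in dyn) 5.836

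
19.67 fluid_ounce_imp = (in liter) 0.5589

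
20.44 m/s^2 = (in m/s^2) 20.44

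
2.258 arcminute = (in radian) 0.0006568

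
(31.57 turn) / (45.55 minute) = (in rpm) 0.6931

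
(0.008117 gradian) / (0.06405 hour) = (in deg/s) 3.168e-05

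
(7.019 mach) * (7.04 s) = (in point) 4.769e+07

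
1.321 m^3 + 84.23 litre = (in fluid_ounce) 4.752e+04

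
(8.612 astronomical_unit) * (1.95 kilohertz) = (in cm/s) 2.512e+17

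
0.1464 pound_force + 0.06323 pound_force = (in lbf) 0.2096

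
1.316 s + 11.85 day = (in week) 1.693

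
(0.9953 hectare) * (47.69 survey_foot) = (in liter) 1.447e+08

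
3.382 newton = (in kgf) 0.3449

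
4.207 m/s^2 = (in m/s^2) 4.207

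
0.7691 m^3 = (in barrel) 4.837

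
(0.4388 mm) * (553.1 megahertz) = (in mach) 712.8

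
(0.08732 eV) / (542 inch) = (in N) 1.016e-21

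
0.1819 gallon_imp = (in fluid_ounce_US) 27.96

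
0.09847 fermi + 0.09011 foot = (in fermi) 2.747e+13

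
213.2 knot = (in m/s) 109.7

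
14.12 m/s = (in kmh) 50.83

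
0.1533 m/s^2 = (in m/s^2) 0.1533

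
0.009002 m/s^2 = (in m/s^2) 0.009002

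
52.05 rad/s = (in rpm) 497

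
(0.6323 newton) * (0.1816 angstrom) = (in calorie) 2.744e-12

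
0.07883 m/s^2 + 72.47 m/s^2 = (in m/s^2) 72.55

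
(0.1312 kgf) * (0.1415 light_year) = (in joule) 1.722e+15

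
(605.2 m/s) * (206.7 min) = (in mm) 7.506e+09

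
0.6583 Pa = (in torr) 0.004938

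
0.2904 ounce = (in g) 8.233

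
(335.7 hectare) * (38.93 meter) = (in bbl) 8.22e+08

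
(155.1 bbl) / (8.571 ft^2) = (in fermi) 3.097e+16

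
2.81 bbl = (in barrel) 2.81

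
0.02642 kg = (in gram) 26.42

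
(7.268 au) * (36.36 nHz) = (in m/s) 3.953e+04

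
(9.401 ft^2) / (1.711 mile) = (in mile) 1.971e-07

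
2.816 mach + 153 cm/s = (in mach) 2.82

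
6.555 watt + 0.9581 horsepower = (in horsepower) 0.9669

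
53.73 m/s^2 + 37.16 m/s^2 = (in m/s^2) 90.89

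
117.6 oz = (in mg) 3.334e+06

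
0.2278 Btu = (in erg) 2.403e+09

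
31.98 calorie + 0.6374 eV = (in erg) 1.338e+09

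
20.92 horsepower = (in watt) 1.56e+04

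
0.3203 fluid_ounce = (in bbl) 5.958e-05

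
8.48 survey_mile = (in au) 9.123e-08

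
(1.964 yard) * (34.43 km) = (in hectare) 6.183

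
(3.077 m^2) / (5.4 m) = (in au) 3.809e-12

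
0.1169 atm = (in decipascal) 1.184e+05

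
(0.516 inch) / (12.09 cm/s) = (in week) 1.792e-07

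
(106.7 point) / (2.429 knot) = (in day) 3.486e-07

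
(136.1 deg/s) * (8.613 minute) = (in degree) 7.033e+04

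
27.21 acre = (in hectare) 11.01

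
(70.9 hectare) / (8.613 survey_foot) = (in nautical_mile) 145.8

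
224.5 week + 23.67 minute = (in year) 4.306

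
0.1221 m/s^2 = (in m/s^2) 0.1221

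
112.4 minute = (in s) 6744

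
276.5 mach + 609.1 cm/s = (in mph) 2.106e+05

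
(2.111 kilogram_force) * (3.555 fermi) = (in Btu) 6.975e-17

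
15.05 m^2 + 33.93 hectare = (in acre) 83.85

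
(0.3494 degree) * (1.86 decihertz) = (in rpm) 0.01083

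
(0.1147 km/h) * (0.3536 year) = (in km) 355.3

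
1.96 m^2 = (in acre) 0.0004843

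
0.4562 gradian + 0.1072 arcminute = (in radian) 0.007197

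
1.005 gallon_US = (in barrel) 0.02393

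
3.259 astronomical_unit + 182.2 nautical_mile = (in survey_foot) 1.6e+12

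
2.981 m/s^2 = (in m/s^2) 2.981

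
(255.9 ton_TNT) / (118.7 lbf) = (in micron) 2.028e+15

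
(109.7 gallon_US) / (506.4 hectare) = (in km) 8.2e-11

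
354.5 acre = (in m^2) 1.435e+06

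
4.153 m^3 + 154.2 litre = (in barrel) 27.09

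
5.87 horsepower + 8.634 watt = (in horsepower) 5.882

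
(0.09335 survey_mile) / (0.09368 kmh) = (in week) 0.009546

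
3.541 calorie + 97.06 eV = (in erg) 1.482e+08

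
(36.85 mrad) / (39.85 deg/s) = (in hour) 1.472e-05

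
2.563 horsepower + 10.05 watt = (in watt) 1921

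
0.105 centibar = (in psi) 0.01523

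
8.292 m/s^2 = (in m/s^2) 8.292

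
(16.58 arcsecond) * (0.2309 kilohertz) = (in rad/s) 0.01856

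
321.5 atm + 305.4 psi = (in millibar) 3.468e+05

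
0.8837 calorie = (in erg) 3.697e+07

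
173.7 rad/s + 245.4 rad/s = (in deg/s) 2.401e+04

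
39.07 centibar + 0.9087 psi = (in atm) 0.4474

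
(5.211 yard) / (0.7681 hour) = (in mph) 0.003855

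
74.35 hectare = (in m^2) 7.435e+05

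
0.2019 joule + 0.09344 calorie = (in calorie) 0.1417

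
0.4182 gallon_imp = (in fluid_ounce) 64.29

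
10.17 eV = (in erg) 1.629e-11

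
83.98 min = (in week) 0.008331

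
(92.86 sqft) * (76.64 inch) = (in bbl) 105.6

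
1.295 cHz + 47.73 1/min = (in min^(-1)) 48.51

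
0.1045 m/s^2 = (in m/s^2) 0.1045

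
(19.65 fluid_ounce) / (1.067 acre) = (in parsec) 4.361e-24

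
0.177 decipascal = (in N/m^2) 0.0177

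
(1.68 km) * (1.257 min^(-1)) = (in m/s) 35.2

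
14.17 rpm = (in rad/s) 1.484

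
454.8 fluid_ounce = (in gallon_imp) 2.959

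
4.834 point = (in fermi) 1.705e+12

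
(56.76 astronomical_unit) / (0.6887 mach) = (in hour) 1.006e+07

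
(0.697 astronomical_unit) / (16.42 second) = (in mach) 1.865e+07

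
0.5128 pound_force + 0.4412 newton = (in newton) 2.722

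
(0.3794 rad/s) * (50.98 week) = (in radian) 1.17e+07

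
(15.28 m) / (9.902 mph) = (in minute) 0.05753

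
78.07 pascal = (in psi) 0.01132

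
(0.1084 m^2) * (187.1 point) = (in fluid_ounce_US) 241.9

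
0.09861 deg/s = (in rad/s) 0.001721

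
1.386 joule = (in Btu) 0.001314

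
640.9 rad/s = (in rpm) 6120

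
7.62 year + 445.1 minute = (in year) 7.621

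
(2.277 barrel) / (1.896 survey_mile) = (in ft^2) 0.001277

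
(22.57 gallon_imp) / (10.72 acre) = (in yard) 2.587e-06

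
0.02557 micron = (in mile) 1.589e-11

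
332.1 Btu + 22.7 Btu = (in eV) 2.336e+24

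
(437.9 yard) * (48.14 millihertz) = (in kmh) 69.39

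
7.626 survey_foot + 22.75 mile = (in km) 36.61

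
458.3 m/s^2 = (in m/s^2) 458.3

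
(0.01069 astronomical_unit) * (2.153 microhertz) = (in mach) 10.11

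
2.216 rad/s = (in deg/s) 127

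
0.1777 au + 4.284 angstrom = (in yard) 2.907e+10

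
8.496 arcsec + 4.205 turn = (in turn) 4.205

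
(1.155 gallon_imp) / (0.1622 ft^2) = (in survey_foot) 1.143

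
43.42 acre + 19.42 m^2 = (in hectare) 17.57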